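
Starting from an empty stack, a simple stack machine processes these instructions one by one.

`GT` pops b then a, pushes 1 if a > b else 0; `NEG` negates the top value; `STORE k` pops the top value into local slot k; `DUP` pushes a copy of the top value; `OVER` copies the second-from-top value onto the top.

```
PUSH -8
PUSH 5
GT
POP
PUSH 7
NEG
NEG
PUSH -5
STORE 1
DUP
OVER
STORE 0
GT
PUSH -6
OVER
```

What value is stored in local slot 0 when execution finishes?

PUSH -8  [-8]
PUSH 5   [-8, 5]
GT       [0]
POP      []
PUSH 7   [7]
NEG      [-7]
NEG      [7]
PUSH -5  [7, -5]
STORE 1  [7]
DUP      [7, 7]
OVER     [7, 7, 7]
STORE 0  [7, 7]
GT       [0]
PUSH -6  [0, -6]
OVER     [0, -6, 0]

7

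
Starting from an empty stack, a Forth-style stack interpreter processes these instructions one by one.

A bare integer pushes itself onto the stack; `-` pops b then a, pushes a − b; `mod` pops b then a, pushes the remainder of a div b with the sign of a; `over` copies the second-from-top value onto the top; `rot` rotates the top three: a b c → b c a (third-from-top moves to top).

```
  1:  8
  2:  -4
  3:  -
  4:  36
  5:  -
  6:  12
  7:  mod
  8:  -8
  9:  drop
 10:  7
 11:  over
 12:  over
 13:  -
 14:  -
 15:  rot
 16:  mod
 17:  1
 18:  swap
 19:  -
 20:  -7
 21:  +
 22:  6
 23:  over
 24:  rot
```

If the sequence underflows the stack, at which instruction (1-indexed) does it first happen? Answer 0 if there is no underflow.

8     [8]
-4    [8, -4]
-     [12]
36    [12, 36]
-     [-24]
12    [-24, 12]
mod   [0]
-8    [0, -8]
drop  [0]
7     [0, 7]
over  [0, 7, 0]
over  [0, 7, 0, 7]
-     [0, 7, -7]
-     [0, 14]
rot  — needs 3 operands, stack has 2 → underflow

15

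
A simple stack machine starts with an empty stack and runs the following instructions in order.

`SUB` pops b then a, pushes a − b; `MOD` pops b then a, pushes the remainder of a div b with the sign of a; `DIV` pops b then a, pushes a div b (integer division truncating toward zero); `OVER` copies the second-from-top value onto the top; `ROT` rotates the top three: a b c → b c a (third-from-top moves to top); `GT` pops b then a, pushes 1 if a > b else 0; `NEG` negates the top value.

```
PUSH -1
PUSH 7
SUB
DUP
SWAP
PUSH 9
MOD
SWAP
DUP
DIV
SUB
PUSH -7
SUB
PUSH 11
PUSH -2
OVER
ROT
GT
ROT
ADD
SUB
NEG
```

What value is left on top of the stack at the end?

PUSH -1 -> -1
PUSH 7  -> -1 7
SUB     -> -8
DUP     -> -8 -8
SWAP    -> -8 -8
PUSH 9  -> -8 -8 9
MOD     -> -8 -8
SWAP    -> -8 -8
DUP     -> -8 -8 -8
DIV     -> -8 1
SUB     -> -9
PUSH -7 -> -9 -7
SUB     -> -2
PUSH 11 -> -2 11
PUSH -2 -> -2 11 -2
OVER    -> -2 11 -2 11
ROT     -> -2 -2 11 11
GT      -> -2 -2 0
ROT     -> -2 0 -2
ADD     -> -2 -2
SUB     -> 0
NEG     -> 0

0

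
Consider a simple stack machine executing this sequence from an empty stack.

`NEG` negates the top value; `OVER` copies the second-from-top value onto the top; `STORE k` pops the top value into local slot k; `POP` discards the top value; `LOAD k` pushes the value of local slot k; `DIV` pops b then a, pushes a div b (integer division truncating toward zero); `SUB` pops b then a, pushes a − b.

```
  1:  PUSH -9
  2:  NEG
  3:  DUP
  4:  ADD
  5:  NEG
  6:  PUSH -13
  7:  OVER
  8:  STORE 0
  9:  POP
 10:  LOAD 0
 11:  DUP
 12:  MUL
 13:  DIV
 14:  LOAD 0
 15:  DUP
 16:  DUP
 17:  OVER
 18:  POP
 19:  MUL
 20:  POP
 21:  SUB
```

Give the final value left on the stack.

18

PUSH -9   [-9]
NEG       [9]
DUP       [9, 9]
ADD       [18]
NEG       [-18]
PUSH -13  [-18, -13]
OVER      [-18, -13, -18]
STORE 0   [-18, -13]
POP       [-18]
LOAD 0    [-18, -18]
DUP       [-18, -18, -18]
MUL       [-18, 324]
DIV       [0]
LOAD 0    [0, -18]
DUP       [0, -18, -18]
DUP       [0, -18, -18, -18]
OVER      [0, -18, -18, -18, -18]
POP       [0, -18, -18, -18]
MUL       [0, -18, 324]
POP       [0, -18]
SUB       [18]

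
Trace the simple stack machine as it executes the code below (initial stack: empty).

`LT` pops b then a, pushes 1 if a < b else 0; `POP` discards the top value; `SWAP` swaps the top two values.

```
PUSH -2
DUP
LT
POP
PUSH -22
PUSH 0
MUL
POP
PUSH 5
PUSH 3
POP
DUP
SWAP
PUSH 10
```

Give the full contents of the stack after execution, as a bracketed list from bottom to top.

[5, 5, 10]

PUSH -2  : [-2]
DUP      : [-2, -2]
LT       : [0]
POP      : []
PUSH -22 : [-22]
PUSH 0   : [-22, 0]
MUL      : [0]
POP      : []
PUSH 5   : [5]
PUSH 3   : [5, 3]
POP      : [5]
DUP      : [5, 5]
SWAP     : [5, 5]
PUSH 10  : [5, 5, 10]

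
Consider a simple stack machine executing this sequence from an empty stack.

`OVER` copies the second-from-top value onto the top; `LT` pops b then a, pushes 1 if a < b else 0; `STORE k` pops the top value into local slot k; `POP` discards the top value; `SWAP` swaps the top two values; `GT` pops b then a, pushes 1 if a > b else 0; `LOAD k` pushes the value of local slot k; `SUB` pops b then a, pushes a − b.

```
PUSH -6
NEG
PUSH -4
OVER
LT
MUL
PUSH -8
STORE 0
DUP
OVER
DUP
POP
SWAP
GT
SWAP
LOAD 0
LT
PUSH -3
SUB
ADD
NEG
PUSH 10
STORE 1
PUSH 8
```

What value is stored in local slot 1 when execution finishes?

PUSH -6 -> -6
NEG     -> 6
PUSH -4 -> 6 -4
OVER    -> 6 -4 6
LT      -> 6 1
MUL     -> 6
PUSH -8 -> 6 -8
STORE 0 -> 6
DUP     -> 6 6
OVER    -> 6 6 6
DUP     -> 6 6 6 6
POP     -> 6 6 6
SWAP    -> 6 6 6
GT      -> 6 0
SWAP    -> 0 6
LOAD 0  -> 0 6 -8
LT      -> 0 0
PUSH -3 -> 0 0 -3
SUB     -> 0 3
ADD     -> 3
NEG     -> -3
PUSH 10 -> -3 10
STORE 1 -> -3
PUSH 8  -> -3 8

10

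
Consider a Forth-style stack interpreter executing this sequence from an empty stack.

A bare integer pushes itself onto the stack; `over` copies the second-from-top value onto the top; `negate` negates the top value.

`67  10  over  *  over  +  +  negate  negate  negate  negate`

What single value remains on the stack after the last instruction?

67     -> 67
10     -> 67 10
over   -> 67 10 67
*      -> 67 670
over   -> 67 670 67
+      -> 67 737
+      -> 804
negate -> -804
negate -> 804
negate -> -804
negate -> 804

804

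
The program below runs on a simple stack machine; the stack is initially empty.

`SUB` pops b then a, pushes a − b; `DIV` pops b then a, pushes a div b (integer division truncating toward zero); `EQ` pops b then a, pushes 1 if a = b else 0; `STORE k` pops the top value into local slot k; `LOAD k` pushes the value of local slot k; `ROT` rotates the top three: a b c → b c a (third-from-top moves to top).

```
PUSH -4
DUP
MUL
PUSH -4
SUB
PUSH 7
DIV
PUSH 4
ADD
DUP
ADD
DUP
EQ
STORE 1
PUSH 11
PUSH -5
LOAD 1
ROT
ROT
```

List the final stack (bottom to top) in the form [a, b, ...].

[1, 11, -5]

PUSH -4 -> [-4]
DUP     -> [-4, -4]
MUL     -> [16]
PUSH -4 -> [16, -4]
SUB     -> [20]
PUSH 7  -> [20, 7]
DIV     -> [2]
PUSH 4  -> [2, 4]
ADD     -> [6]
DUP     -> [6, 6]
ADD     -> [12]
DUP     -> [12, 12]
EQ      -> [1]
STORE 1 -> []
PUSH 11 -> [11]
PUSH -5 -> [11, -5]
LOAD 1  -> [11, -5, 1]
ROT     -> [-5, 1, 11]
ROT     -> [1, 11, -5]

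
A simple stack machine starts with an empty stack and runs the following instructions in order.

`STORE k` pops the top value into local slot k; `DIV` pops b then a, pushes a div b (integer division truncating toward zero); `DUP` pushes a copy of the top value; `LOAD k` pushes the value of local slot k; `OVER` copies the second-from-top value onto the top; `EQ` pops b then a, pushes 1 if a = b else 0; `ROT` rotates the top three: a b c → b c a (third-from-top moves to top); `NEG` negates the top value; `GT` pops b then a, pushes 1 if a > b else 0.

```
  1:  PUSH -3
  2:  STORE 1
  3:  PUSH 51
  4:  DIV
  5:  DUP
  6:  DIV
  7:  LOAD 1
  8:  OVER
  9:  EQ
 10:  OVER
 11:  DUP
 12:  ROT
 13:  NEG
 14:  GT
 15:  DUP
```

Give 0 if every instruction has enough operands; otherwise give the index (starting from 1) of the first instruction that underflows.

PUSH -3 -> [-3]
STORE 1 -> []
PUSH 51 -> [51]
DIV  — needs 2 operands, stack has 1 → underflow

4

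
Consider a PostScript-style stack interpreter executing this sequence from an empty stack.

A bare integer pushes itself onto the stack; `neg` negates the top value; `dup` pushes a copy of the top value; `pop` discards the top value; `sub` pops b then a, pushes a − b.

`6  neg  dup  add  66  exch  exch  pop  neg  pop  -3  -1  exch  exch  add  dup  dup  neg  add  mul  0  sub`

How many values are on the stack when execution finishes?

1

6    → 6
neg  → -6
dup  → -6 -6
add  → -12
66   → -12 66
exch → 66 -12
exch → -12 66
pop  → -12
neg  → 12
pop  → (empty)
-3   → -3
-1   → -3 -1
exch → -1 -3
exch → -3 -1
add  → -4
dup  → -4 -4
dup  → -4 -4 -4
neg  → -4 -4 4
add  → -4 0
mul  → 0
0    → 0 0
sub  → 0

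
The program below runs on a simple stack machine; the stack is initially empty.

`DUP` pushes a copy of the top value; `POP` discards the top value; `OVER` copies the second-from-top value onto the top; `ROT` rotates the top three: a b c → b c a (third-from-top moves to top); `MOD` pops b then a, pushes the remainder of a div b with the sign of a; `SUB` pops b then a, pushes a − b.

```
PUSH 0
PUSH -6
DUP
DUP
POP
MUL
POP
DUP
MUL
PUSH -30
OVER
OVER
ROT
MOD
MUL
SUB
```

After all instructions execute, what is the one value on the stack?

0

PUSH 0   : 0
PUSH -6  : 0 -6
DUP      : 0 -6 -6
DUP      : 0 -6 -6 -6
POP      : 0 -6 -6
MUL      : 0 36
POP      : 0
DUP      : 0 0
MUL      : 0
PUSH -30 : 0 -30
OVER     : 0 -30 0
OVER     : 0 -30 0 -30
ROT      : 0 0 -30 -30
MOD      : 0 0 0
MUL      : 0 0
SUB      : 0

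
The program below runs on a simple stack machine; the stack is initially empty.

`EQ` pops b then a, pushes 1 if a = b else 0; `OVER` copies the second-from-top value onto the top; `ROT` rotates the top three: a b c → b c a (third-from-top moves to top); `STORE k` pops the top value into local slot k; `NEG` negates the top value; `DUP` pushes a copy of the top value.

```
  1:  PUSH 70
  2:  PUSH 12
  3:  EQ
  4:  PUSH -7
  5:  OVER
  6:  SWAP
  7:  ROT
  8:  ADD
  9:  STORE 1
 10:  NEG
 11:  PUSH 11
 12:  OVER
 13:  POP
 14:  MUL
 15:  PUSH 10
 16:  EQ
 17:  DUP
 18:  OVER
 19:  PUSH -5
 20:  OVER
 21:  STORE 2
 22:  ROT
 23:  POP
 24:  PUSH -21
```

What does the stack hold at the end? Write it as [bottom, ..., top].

PUSH 70   70
PUSH 12   70 12
EQ        0
PUSH -7   0 -7
OVER      0 -7 0
SWAP      0 0 -7
ROT       0 -7 0
ADD       0 -7
STORE 1   0
NEG       0
PUSH 11   0 11
OVER      0 11 0
POP       0 11
MUL       0
PUSH 10   0 10
EQ        0
DUP       0 0
OVER      0 0 0
PUSH -5   0 0 0 -5
OVER      0 0 0 -5 0
STORE 2   0 0 0 -5
ROT       0 0 -5 0
POP       0 0 -5
PUSH -21  0 0 -5 -21

[0, 0, -5, -21]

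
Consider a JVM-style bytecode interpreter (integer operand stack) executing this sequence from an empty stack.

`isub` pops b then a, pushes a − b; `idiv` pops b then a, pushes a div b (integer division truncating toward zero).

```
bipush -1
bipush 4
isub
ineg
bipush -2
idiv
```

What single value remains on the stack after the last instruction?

bipush -1 : -1
bipush 4  : -1 4
isub      : -5
ineg      : 5
bipush -2 : 5 -2
idiv      : -2

-2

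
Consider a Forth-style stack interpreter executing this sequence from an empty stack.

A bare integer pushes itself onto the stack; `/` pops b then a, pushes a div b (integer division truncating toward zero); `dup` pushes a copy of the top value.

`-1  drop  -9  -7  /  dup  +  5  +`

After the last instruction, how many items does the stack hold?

-1   -> [-1]
drop -> []
-9   -> [-9]
-7   -> [-9, -7]
/    -> [1]
dup  -> [1, 1]
+    -> [2]
5    -> [2, 5]
+    -> [7]

1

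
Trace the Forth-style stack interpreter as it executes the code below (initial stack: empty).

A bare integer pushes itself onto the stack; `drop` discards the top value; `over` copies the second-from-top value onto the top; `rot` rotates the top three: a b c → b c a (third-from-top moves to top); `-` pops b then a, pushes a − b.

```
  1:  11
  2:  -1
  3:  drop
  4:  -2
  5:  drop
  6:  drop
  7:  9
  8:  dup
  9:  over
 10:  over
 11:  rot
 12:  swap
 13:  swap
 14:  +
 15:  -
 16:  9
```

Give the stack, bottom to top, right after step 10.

11   -> 11
-1   -> 11 -1
drop -> 11
-2   -> 11 -2
drop -> 11
drop -> (empty)
9    -> 9
dup  -> 9 9
over -> 9 9 9
over -> 9 9 9 9

[9, 9, 9, 9]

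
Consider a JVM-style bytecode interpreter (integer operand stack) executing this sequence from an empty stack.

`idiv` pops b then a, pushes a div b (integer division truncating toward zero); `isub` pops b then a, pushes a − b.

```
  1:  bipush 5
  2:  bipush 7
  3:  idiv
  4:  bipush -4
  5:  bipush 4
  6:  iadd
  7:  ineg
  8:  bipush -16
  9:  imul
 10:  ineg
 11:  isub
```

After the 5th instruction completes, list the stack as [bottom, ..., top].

[0, -4, 4]

bipush 5  -> 5
bipush 7  -> 5 7
idiv      -> 0
bipush -4 -> 0 -4
bipush 4  -> 0 -4 4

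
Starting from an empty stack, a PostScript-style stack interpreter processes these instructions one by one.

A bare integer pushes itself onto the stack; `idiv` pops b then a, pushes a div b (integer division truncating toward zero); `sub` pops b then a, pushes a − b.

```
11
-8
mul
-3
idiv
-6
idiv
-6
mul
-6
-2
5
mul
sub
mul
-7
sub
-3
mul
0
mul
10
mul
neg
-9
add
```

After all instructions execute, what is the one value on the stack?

11   → 11
-8   → 11 -8
mul  → -88
-3   → -88 -3
idiv → 29
-6   → 29 -6
idiv → -4
-6   → -4 -6
mul  → 24
-6   → 24 -6
-2   → 24 -6 -2
5    → 24 -6 -2 5
mul  → 24 -6 -10
sub  → 24 4
mul  → 96
-7   → 96 -7
sub  → 103
-3   → 103 -3
mul  → -309
0    → -309 0
mul  → 0
10   → 0 10
mul  → 0
neg  → 0
-9   → 0 -9
add  → -9

-9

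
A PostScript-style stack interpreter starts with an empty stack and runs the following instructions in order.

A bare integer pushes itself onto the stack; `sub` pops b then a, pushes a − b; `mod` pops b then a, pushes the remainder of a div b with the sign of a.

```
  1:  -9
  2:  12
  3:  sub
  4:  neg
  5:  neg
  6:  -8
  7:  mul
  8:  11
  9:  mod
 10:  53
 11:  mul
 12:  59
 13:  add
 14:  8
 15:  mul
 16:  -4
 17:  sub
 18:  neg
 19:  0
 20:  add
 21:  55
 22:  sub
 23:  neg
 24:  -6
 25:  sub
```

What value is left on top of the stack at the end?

-9  : -9
12  : -9 12
sub : -21
neg : 21
neg : -21
-8  : -21 -8
mul : 168
11  : 168 11
mod : 3
53  : 3 53
mul : 159
59  : 159 59
add : 218
8   : 218 8
mul : 1744
-4  : 1744 -4
sub : 1748
neg : -1748
0   : -1748 0
add : -1748
55  : -1748 55
sub : -1803
neg : 1803
-6  : 1803 -6
sub : 1809

1809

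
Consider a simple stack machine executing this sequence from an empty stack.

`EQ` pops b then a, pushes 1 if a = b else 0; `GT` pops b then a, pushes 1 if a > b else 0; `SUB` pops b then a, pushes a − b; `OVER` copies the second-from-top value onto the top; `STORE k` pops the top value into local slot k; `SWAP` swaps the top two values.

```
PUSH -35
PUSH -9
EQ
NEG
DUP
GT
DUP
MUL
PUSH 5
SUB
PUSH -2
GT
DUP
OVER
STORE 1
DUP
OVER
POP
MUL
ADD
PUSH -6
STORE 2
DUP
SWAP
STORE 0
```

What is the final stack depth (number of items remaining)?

PUSH -35 -> -35
PUSH -9  -> -35 -9
EQ       -> 0
NEG      -> 0
DUP      -> 0 0
GT       -> 0
DUP      -> 0 0
MUL      -> 0
PUSH 5   -> 0 5
SUB      -> -5
PUSH -2  -> -5 -2
GT       -> 0
DUP      -> 0 0
OVER     -> 0 0 0
STORE 1  -> 0 0
DUP      -> 0 0 0
OVER     -> 0 0 0 0
POP      -> 0 0 0
MUL      -> 0 0
ADD      -> 0
PUSH -6  -> 0 -6
STORE 2  -> 0
DUP      -> 0 0
SWAP     -> 0 0
STORE 0  -> 0

1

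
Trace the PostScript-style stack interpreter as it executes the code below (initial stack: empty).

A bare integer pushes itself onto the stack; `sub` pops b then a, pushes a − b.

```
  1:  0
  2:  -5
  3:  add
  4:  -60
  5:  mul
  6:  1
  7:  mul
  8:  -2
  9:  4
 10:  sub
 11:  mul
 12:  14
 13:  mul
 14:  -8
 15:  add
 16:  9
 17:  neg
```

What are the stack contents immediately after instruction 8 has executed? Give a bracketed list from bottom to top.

0   -> 0
-5  -> 0 -5
add -> -5
-60 -> -5 -60
mul -> 300
1   -> 300 1
mul -> 300
-2  -> 300 -2

[300, -2]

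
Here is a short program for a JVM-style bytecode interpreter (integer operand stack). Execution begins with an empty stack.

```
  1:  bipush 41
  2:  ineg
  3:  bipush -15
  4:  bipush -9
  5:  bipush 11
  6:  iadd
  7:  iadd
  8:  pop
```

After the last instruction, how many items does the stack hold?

1

bipush 41  : 41
ineg       : -41
bipush -15 : -41 -15
bipush -9  : -41 -15 -9
bipush 11  : -41 -15 -9 11
iadd       : -41 -15 2
iadd       : -41 -13
pop        : -41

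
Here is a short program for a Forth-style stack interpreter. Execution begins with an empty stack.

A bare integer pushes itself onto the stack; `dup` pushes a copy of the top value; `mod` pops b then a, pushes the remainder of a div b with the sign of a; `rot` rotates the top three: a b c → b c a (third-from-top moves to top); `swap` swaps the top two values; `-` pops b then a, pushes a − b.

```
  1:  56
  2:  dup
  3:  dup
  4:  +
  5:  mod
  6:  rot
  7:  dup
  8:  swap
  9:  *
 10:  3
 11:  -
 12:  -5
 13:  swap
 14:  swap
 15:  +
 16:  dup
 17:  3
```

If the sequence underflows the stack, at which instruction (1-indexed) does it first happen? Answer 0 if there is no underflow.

56  -> 56
dup -> 56 56
dup -> 56 56 56
+   -> 56 112
mod -> 56
rot  — needs 3 operands, stack has 1 → underflow

6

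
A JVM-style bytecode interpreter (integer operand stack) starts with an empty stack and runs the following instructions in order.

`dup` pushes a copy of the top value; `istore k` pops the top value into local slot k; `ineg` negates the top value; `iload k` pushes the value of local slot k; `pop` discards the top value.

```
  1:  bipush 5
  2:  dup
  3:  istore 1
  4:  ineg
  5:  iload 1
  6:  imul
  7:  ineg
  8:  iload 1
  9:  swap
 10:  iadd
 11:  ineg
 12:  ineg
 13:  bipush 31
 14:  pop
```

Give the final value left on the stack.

30

bipush 5   [5]
dup        [5, 5]
istore 1   [5]
ineg       [-5]
iload 1    [-5, 5]
imul       [-25]
ineg       [25]
iload 1    [25, 5]
swap       [5, 25]
iadd       [30]
ineg       [-30]
ineg       [30]
bipush 31  [30, 31]
pop        [30]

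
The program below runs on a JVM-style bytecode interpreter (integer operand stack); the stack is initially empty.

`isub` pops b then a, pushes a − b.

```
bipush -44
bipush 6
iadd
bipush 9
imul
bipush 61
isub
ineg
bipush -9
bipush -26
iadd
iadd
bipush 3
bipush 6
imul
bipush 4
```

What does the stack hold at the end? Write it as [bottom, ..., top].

[368, 18, 4]

bipush -44 : [-44]
bipush 6   : [-44, 6]
iadd       : [-38]
bipush 9   : [-38, 9]
imul       : [-342]
bipush 61  : [-342, 61]
isub       : [-403]
ineg       : [403]
bipush -9  : [403, -9]
bipush -26 : [403, -9, -26]
iadd       : [403, -35]
iadd       : [368]
bipush 3   : [368, 3]
bipush 6   : [368, 3, 6]
imul       : [368, 18]
bipush 4   : [368, 18, 4]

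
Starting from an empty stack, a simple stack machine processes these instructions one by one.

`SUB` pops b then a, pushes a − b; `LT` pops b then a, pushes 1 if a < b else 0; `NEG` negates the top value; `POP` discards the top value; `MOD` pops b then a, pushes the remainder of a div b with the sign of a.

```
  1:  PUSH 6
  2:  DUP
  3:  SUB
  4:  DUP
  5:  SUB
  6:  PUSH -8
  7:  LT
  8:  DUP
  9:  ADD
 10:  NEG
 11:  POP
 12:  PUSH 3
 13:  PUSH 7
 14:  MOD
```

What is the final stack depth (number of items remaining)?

1

PUSH 6   6
DUP      6 6
SUB      0
DUP      0 0
SUB      0
PUSH -8  0 -8
LT       0
DUP      0 0
ADD      0
NEG      0
POP      (empty)
PUSH 3   3
PUSH 7   3 7
MOD      3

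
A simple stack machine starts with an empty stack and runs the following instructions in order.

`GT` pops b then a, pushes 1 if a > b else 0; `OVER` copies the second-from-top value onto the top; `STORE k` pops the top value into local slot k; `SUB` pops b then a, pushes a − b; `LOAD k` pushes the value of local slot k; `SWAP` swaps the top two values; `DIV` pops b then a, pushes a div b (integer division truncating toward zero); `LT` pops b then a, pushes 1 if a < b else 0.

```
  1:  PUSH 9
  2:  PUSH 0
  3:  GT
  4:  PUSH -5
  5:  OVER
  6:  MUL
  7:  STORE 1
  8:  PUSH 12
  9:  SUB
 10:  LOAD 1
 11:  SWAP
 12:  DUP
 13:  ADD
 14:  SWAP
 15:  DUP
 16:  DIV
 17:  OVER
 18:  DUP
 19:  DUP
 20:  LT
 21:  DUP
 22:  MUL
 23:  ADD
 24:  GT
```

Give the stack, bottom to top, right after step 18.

PUSH 9  : 9
PUSH 0  : 9 0
GT      : 1
PUSH -5 : 1 -5
OVER    : 1 -5 1
MUL     : 1 -5
STORE 1 : 1
PUSH 12 : 1 12
SUB     : -11
LOAD 1  : -11 -5
SWAP    : -5 -11
DUP     : -5 -11 -11
ADD     : -5 -22
SWAP    : -22 -5
DUP     : -22 -5 -5
DIV     : -22 1
OVER    : -22 1 -22
DUP     : -22 1 -22 -22

[-22, 1, -22, -22]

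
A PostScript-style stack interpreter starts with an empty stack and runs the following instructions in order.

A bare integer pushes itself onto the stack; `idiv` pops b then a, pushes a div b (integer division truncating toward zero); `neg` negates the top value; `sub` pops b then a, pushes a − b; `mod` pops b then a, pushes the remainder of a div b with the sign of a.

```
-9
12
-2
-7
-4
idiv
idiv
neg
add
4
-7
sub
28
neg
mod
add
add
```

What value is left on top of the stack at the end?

-9   -> [-9]
12   -> [-9, 12]
-2   -> [-9, 12, -2]
-7   -> [-9, 12, -2, -7]
-4   -> [-9, 12, -2, -7, -4]
idiv -> [-9, 12, -2, 1]
idiv -> [-9, 12, -2]
neg  -> [-9, 12, 2]
add  -> [-9, 14]
4    -> [-9, 14, 4]
-7   -> [-9, 14, 4, -7]
sub  -> [-9, 14, 11]
28   -> [-9, 14, 11, 28]
neg  -> [-9, 14, 11, -28]
mod  -> [-9, 14, 11]
add  -> [-9, 25]
add  -> [16]

16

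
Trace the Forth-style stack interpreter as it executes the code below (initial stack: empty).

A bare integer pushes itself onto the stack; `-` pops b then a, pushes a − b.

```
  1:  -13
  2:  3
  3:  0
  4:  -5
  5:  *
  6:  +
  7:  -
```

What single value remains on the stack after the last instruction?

-13 -> -13
3   -> -13 3
0   -> -13 3 0
-5  -> -13 3 0 -5
*   -> -13 3 0
+   -> -13 3
-   -> -16

-16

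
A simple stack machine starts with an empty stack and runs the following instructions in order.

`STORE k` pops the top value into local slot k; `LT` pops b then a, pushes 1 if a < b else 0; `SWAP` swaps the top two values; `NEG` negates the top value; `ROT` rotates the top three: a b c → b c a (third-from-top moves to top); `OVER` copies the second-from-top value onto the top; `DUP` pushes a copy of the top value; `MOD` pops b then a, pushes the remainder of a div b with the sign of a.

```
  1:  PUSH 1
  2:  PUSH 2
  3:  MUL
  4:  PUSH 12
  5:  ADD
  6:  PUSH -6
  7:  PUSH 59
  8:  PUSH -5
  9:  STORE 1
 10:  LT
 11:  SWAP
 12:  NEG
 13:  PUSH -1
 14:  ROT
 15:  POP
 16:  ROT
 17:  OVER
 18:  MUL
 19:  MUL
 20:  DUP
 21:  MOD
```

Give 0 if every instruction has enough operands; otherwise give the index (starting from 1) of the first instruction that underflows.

PUSH 1  : [1]
PUSH 2  : [1, 2]
MUL     : [2]
PUSH 12 : [2, 12]
ADD     : [14]
PUSH -6 : [14, -6]
PUSH 59 : [14, -6, 59]
PUSH -5 : [14, -6, 59, -5]
STORE 1 : [14, -6, 59]
LT      : [14, 1]
SWAP    : [1, 14]
NEG     : [1, -14]
PUSH -1 : [1, -14, -1]
ROT     : [-14, -1, 1]
POP     : [-14, -1]
ROT  — needs 3 operands, stack has 2 → underflow

16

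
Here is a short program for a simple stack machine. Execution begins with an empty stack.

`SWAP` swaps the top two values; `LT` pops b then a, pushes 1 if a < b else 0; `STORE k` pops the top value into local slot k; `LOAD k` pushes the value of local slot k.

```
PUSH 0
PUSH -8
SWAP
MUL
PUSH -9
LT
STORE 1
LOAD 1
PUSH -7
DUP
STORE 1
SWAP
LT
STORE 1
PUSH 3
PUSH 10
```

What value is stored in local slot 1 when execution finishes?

1

PUSH 0  : [0]
PUSH -8 : [0, -8]
SWAP    : [-8, 0]
MUL     : [0]
PUSH -9 : [0, -9]
LT      : [0]
STORE 1 : []
LOAD 1  : [0]
PUSH -7 : [0, -7]
DUP     : [0, -7, -7]
STORE 1 : [0, -7]
SWAP    : [-7, 0]
LT      : [1]
STORE 1 : []
PUSH 3  : [3]
PUSH 10 : [3, 10]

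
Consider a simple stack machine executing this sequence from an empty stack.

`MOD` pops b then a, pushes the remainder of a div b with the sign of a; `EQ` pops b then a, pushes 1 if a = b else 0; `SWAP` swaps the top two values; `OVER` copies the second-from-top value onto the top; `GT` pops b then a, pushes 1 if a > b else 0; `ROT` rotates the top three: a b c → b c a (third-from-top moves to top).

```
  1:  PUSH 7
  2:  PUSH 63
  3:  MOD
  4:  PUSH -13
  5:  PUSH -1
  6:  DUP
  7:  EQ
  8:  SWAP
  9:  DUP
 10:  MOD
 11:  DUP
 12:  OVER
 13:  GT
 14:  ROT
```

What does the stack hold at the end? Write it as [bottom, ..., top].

[7, 0, 0, 1]

PUSH 7    [7]
PUSH 63   [7, 63]
MOD       [7]
PUSH -13  [7, -13]
PUSH -1   [7, -13, -1]
DUP       [7, -13, -1, -1]
EQ        [7, -13, 1]
SWAP      [7, 1, -13]
DUP       [7, 1, -13, -13]
MOD       [7, 1, 0]
DUP       [7, 1, 0, 0]
OVER      [7, 1, 0, 0, 0]
GT        [7, 1, 0, 0]
ROT       [7, 0, 0, 1]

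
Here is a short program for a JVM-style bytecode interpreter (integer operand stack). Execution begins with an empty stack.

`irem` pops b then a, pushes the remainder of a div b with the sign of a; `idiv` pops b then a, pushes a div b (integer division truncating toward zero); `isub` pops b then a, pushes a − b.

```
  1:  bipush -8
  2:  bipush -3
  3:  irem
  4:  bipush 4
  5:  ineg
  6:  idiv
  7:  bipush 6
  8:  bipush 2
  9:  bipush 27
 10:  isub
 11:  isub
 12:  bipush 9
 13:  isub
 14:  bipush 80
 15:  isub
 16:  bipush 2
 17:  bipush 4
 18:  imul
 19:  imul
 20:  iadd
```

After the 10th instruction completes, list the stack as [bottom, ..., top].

[0, 6, -25]

bipush -8  [-8]
bipush -3  [-8, -3]
irem       [-2]
bipush 4   [-2, 4]
ineg       [-2, -4]
idiv       [0]
bipush 6   [0, 6]
bipush 2   [0, 6, 2]
bipush 27  [0, 6, 2, 27]
isub       [0, 6, -25]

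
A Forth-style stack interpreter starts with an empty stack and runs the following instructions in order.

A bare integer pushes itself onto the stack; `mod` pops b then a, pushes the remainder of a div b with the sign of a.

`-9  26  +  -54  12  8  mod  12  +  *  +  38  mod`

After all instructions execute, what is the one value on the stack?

-9  -> -9
26  -> -9 26
+   -> 17
-54 -> 17 -54
12  -> 17 -54 12
8   -> 17 -54 12 8
mod -> 17 -54 4
12  -> 17 -54 4 12
+   -> 17 -54 16
*   -> 17 -864
+   -> -847
38  -> -847 38
mod -> -11

-11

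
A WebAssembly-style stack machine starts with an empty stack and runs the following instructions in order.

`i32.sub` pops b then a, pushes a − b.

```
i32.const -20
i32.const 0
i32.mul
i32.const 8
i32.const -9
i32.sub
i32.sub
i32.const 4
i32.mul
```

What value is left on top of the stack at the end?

-68

i32.const -20  -20
i32.const 0    -20 0
i32.mul        0
i32.const 8    0 8
i32.const -9   0 8 -9
i32.sub        0 17
i32.sub        -17
i32.const 4    -17 4
i32.mul        -68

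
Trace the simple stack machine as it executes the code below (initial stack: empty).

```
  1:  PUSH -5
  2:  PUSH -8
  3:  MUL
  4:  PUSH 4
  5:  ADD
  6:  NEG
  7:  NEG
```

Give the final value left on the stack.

PUSH -5 : -5
PUSH -8 : -5 -8
MUL     : 40
PUSH 4  : 40 4
ADD     : 44
NEG     : -44
NEG     : 44

44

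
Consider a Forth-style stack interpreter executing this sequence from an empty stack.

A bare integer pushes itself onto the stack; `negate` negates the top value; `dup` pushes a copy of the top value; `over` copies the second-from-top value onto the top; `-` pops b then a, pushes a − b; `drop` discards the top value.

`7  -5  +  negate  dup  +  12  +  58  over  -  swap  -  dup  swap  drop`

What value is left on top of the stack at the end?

42

7      -> 7
-5     -> 7 -5
+      -> 2
negate -> -2
dup    -> -2 -2
+      -> -4
12     -> -4 12
+      -> 8
58     -> 8 58
over   -> 8 58 8
-      -> 8 50
swap   -> 50 8
-      -> 42
dup    -> 42 42
swap   -> 42 42
drop   -> 42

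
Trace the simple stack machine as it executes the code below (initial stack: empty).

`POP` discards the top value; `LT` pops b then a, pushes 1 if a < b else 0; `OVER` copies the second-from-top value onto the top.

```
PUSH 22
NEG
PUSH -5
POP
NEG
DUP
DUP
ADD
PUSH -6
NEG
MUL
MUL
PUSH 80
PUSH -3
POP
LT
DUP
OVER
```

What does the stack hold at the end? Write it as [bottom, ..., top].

PUSH 22  22
NEG      -22
PUSH -5  -22 -5
POP      -22
NEG      22
DUP      22 22
DUP      22 22 22
ADD      22 44
PUSH -6  22 44 -6
NEG      22 44 6
MUL      22 264
MUL      5808
PUSH 80  5808 80
PUSH -3  5808 80 -3
POP      5808 80
LT       0
DUP      0 0
OVER     0 0 0

[0, 0, 0]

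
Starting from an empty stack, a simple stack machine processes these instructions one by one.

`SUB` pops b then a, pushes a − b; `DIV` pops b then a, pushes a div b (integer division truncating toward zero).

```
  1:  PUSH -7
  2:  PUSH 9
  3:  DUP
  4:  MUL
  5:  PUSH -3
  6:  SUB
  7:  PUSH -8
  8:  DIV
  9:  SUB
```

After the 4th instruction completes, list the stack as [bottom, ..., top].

PUSH -7 -> -7
PUSH 9  -> -7 9
DUP     -> -7 9 9
MUL     -> -7 81

[-7, 81]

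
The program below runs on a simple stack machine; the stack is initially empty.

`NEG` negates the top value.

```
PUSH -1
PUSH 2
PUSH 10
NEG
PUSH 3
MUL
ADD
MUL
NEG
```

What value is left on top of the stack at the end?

-28

PUSH -1 → -1
PUSH 2  → -1 2
PUSH 10 → -1 2 10
NEG     → -1 2 -10
PUSH 3  → -1 2 -10 3
MUL     → -1 2 -30
ADD     → -1 -28
MUL     → 28
NEG     → -28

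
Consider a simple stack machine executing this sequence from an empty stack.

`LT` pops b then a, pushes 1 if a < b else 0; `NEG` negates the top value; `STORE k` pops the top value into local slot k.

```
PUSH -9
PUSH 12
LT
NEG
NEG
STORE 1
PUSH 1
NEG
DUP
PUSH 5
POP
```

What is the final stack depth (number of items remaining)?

PUSH -9  -9
PUSH 12  -9 12
LT       1
NEG      -1
NEG      1
STORE 1  (empty)
PUSH 1   1
NEG      -1
DUP      -1 -1
PUSH 5   -1 -1 5
POP      -1 -1

2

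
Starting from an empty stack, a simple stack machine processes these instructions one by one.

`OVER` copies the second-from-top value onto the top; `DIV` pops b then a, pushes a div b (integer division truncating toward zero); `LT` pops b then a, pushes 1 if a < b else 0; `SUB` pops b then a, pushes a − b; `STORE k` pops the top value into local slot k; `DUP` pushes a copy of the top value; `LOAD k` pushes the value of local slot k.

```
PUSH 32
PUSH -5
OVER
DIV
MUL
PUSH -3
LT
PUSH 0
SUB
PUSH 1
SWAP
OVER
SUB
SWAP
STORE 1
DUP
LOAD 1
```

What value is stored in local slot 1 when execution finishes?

1

PUSH 32 : 32
PUSH -5 : 32 -5
OVER    : 32 -5 32
DIV     : 32 0
MUL     : 0
PUSH -3 : 0 -3
LT      : 0
PUSH 0  : 0 0
SUB     : 0
PUSH 1  : 0 1
SWAP    : 1 0
OVER    : 1 0 1
SUB     : 1 -1
SWAP    : -1 1
STORE 1 : -1
DUP     : -1 -1
LOAD 1  : -1 -1 1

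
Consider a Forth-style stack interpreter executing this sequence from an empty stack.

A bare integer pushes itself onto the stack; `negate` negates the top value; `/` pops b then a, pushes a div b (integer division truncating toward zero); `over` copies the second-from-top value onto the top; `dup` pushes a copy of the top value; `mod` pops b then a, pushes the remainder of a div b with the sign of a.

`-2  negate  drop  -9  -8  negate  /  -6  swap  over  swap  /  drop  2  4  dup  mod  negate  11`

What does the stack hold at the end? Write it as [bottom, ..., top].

[-6, 2, 0, 11]

-2     → -2
negate → 2
drop   → (empty)
-9     → -9
-8     → -9 -8
negate → -9 8
/      → -1
-6     → -1 -6
swap   → -6 -1
over   → -6 -1 -6
swap   → -6 -6 -1
/      → -6 6
drop   → -6
2      → -6 2
4      → -6 2 4
dup    → -6 2 4 4
mod    → -6 2 0
negate → -6 2 0
11     → -6 2 0 11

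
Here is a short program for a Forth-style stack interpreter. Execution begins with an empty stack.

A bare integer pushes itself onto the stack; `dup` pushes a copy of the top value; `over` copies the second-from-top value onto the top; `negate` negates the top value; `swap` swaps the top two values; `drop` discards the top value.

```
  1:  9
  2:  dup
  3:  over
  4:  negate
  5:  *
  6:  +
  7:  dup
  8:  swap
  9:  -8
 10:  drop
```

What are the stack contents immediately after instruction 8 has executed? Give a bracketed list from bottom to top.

[-72, -72]

9      -> [9]
dup    -> [9, 9]
over   -> [9, 9, 9]
negate -> [9, 9, -9]
*      -> [9, -81]
+      -> [-72]
dup    -> [-72, -72]
swap   -> [-72, -72]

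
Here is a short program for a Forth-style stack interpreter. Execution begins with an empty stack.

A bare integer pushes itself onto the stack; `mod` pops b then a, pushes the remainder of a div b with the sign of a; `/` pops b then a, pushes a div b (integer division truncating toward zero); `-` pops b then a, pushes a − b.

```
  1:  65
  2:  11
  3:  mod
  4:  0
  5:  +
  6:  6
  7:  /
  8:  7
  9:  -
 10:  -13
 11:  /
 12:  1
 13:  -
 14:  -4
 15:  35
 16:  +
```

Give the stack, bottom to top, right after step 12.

[0, 1]

65  -> 65
11  -> 65 11
mod -> 10
0   -> 10 0
+   -> 10
6   -> 10 6
/   -> 1
7   -> 1 7
-   -> -6
-13 -> -6 -13
/   -> 0
1   -> 0 1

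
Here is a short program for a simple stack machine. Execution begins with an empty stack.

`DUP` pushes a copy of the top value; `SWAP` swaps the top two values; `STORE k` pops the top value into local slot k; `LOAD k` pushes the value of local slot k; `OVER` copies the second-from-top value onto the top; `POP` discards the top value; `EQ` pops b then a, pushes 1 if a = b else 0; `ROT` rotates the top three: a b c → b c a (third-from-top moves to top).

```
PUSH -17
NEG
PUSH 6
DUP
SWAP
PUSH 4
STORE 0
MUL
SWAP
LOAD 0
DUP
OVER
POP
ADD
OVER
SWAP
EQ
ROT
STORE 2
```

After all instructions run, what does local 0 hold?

4

PUSH -17 : -17
NEG      : 17
PUSH 6   : 17 6
DUP      : 17 6 6
SWAP     : 17 6 6
PUSH 4   : 17 6 6 4
STORE 0  : 17 6 6
MUL      : 17 36
SWAP     : 36 17
LOAD 0   : 36 17 4
DUP      : 36 17 4 4
OVER     : 36 17 4 4 4
POP      : 36 17 4 4
ADD      : 36 17 8
OVER     : 36 17 8 17
SWAP     : 36 17 17 8
EQ       : 36 17 0
ROT      : 17 0 36
STORE 2  : 17 0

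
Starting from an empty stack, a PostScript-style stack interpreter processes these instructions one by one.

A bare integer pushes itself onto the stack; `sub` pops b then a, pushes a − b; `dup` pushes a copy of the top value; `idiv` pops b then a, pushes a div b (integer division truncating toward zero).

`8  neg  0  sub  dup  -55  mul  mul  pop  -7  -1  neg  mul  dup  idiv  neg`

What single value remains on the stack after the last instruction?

-1

8    -> [8]
neg  -> [-8]
0    -> [-8, 0]
sub  -> [-8]
dup  -> [-8, -8]
-55  -> [-8, -8, -55]
mul  -> [-8, 440]
mul  -> [-3520]
pop  -> []
-7   -> [-7]
-1   -> [-7, -1]
neg  -> [-7, 1]
mul  -> [-7]
dup  -> [-7, -7]
idiv -> [1]
neg  -> [-1]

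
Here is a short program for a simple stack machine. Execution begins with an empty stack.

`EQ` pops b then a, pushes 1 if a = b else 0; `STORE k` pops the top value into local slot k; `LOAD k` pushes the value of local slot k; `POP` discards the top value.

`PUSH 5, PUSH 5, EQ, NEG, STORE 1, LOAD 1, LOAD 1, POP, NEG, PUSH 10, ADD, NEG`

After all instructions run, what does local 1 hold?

PUSH 5  : 5
PUSH 5  : 5 5
EQ      : 1
NEG     : -1
STORE 1 : (empty)
LOAD 1  : -1
LOAD 1  : -1 -1
POP     : -1
NEG     : 1
PUSH 10 : 1 10
ADD     : 11
NEG     : -11

-1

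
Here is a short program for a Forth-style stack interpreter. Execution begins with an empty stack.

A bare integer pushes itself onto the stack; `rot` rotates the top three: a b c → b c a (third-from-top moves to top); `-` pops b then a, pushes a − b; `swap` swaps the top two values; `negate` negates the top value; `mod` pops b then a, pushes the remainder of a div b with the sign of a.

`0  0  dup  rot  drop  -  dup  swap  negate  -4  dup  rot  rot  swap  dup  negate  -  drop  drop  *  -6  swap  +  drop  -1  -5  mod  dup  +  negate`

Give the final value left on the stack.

0      : 0
0      : 0 0
dup    : 0 0 0
rot    : 0 0 0
drop   : 0 0
-      : 0
dup    : 0 0
swap   : 0 0
negate : 0 0
-4     : 0 0 -4
dup    : 0 0 -4 -4
rot    : 0 -4 -4 0
rot    : 0 -4 0 -4
swap   : 0 -4 -4 0
dup    : 0 -4 -4 0 0
negate : 0 -4 -4 0 0
-      : 0 -4 -4 0
drop   : 0 -4 -4
drop   : 0 -4
*      : 0
-6     : 0 -6
swap   : -6 0
+      : -6
drop   : (empty)
-1     : -1
-5     : -1 -5
mod    : -1
dup    : -1 -1
+      : -2
negate : 2

2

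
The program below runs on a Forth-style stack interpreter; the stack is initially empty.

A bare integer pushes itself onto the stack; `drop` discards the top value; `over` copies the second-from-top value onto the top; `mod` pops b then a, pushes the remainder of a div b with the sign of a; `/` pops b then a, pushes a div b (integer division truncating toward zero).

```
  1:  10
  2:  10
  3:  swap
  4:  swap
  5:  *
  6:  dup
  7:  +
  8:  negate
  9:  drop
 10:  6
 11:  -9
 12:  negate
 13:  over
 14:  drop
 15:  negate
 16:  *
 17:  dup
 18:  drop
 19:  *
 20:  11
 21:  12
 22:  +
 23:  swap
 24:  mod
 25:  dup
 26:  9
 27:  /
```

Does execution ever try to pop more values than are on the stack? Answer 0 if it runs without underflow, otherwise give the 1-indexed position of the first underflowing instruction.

19

10     → [10]
10     → [10, 10]
swap   → [10, 10]
swap   → [10, 10]
*      → [100]
dup    → [100, 100]
+      → [200]
negate → [-200]
drop   → []
6      → [6]
-9     → [6, -9]
negate → [6, 9]
over   → [6, 9, 6]
drop   → [6, 9]
negate → [6, -9]
*      → [-54]
dup    → [-54, -54]
drop   → [-54]
*  — needs 2 operands, stack has 1 → underflow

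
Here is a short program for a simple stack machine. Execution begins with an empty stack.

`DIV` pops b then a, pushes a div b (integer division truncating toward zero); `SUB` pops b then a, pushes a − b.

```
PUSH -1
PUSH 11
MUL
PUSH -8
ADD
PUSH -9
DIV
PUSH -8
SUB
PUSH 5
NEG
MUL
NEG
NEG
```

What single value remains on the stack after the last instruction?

-50

PUSH -1 -> -1
PUSH 11 -> -1 11
MUL     -> -11
PUSH -8 -> -11 -8
ADD     -> -19
PUSH -9 -> -19 -9
DIV     -> 2
PUSH -8 -> 2 -8
SUB     -> 10
PUSH 5  -> 10 5
NEG     -> 10 -5
MUL     -> -50
NEG     -> 50
NEG     -> -50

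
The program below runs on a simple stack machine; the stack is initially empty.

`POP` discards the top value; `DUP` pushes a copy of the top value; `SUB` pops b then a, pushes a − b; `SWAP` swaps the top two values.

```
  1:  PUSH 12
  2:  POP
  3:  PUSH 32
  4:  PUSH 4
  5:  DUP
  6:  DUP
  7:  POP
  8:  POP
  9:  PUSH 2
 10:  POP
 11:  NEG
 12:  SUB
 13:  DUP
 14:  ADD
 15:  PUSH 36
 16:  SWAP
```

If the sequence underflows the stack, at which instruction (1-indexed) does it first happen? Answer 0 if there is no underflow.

PUSH 12 → 12
POP     → (empty)
PUSH 32 → 32
PUSH 4  → 32 4
DUP     → 32 4 4
DUP     → 32 4 4 4
POP     → 32 4 4
POP     → 32 4
PUSH 2  → 32 4 2
POP     → 32 4
NEG     → 32 -4
SUB     → 36
DUP     → 36 36
ADD     → 72
PUSH 36 → 72 36
SWAP    → 36 72

0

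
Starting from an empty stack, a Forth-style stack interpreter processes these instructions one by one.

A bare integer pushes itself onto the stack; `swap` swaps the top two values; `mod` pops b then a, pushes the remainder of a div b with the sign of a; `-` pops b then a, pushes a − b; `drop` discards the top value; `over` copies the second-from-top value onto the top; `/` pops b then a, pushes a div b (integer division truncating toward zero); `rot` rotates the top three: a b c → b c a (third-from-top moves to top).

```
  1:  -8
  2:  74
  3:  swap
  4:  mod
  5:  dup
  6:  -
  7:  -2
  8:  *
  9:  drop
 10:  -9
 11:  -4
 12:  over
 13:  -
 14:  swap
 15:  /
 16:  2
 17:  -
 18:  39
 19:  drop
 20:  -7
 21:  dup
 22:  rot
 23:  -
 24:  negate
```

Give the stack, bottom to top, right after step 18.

-8   : -8
74   : -8 74
swap : 74 -8
mod  : 2
dup  : 2 2
-    : 0
-2   : 0 -2
*    : 0
drop : (empty)
-9   : -9
-4   : -9 -4
over : -9 -4 -9
-    : -9 5
swap : 5 -9
/    : 0
2    : 0 2
-    : -2
39   : -2 39

[-2, 39]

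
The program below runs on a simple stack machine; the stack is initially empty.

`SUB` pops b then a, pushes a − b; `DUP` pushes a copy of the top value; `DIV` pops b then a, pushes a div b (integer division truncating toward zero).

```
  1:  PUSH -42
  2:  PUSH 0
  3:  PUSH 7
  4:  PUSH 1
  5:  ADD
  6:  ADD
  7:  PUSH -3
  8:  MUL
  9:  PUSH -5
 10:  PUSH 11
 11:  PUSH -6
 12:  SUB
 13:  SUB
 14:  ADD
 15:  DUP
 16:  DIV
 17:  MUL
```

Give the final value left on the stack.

PUSH -42  [-42]
PUSH 0    [-42, 0]
PUSH 7    [-42, 0, 7]
PUSH 1    [-42, 0, 7, 1]
ADD       [-42, 0, 8]
ADD       [-42, 8]
PUSH -3   [-42, 8, -3]
MUL       [-42, -24]
PUSH -5   [-42, -24, -5]
PUSH 11   [-42, -24, -5, 11]
PUSH -6   [-42, -24, -5, 11, -6]
SUB       [-42, -24, -5, 17]
SUB       [-42, -24, -22]
ADD       [-42, -46]
DUP       [-42, -46, -46]
DIV       [-42, 1]
MUL       [-42]

-42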